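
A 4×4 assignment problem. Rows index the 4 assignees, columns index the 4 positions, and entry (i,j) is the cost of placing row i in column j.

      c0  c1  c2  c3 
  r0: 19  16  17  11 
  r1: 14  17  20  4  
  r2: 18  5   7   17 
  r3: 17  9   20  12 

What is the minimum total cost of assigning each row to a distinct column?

optimal assignment: row0→col0 (cost 19), row1→col3 (cost 4), row2→col2 (cost 7), row3→col1 (cost 9)
total = 19 + 4 + 7 + 9 = 39

Minimum assignment cost: 39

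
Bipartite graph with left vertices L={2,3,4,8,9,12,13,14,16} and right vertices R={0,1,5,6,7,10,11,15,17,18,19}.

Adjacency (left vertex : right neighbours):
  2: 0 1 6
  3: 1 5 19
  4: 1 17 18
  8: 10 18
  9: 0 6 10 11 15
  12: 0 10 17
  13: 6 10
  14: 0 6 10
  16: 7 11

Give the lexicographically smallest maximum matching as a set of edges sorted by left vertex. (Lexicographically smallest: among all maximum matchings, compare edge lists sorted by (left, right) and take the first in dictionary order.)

Lex-smallest maximum matching: {(2,0), (3,5), (4,1), (8,18), (9,11), (12,17), (13,6), (14,10), (16,7)}

|M| = 9 (so the lex-smallest maximum matching has 9 edges)
process left vertices in ascending order; for each, take the smallest-labelled available neighbour that still permits 9 edges overall, or leave it unmatched if none does
lex-smallest matching: {2-0, 3-5, 4-1, 8-18, 9-11, 12-17, 13-6, 14-10, 16-7}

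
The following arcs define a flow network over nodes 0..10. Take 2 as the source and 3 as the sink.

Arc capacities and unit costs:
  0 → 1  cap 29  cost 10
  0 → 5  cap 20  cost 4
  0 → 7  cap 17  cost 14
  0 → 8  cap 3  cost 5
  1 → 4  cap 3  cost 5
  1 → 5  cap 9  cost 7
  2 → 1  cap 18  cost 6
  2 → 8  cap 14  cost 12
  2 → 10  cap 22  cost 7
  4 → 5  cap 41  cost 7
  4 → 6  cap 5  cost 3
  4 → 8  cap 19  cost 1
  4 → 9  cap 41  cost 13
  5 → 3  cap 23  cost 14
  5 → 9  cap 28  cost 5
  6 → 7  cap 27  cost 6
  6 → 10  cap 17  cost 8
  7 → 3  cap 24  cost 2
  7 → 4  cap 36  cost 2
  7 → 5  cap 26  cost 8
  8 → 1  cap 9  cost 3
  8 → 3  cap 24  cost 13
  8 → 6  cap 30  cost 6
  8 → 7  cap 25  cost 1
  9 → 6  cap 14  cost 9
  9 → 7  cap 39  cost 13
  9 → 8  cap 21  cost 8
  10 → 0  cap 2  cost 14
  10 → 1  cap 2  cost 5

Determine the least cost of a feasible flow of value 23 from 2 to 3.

shortest-cost path #1: 2→8→7→3 push 14 @ unit cost 15 (adds 210)
shortest-cost path #2: 2→1→4→8→7→3 push 3 @ unit cost 15 (adds 45)
shortest-cost path #3: 2→1→5→3 push 6 @ unit cost 27 (adds 162)
total cost = 417

Minimum cost for 23 units: 417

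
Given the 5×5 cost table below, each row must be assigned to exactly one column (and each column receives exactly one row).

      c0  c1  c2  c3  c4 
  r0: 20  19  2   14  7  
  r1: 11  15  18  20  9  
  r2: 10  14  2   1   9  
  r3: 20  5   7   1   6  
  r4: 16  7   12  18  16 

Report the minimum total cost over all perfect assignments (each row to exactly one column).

Minimum assignment cost: 27

optimal assignment: row0→col2 (cost 2), row1→col0 (cost 11), row2→col3 (cost 1), row3→col4 (cost 6), row4→col1 (cost 7)
total = 2 + 11 + 1 + 6 + 7 = 27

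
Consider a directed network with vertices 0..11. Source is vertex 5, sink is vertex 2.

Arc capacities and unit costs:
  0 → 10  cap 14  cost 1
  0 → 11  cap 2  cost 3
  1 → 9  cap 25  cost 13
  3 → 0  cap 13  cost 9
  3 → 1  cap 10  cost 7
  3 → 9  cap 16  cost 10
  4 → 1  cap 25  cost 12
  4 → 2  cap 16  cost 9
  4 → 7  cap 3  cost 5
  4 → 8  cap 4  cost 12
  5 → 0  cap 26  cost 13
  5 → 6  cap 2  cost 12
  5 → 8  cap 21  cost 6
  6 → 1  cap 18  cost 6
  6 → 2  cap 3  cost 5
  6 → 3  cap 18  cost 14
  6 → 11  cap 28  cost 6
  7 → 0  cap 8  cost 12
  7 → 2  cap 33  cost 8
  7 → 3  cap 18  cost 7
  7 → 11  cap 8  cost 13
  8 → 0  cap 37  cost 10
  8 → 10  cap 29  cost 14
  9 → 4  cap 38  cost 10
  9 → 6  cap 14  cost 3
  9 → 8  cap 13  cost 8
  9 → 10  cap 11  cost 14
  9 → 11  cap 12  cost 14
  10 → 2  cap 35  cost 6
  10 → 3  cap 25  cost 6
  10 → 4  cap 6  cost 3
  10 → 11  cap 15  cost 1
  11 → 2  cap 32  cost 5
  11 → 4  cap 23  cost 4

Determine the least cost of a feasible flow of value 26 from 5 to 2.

Minimum cost for 26 units: 564

shortest-cost path #1: 5→6→2 push 2 @ unit cost 17 (adds 34)
shortest-cost path #2: 5→0→10→2 push 14 @ unit cost 20 (adds 280)
shortest-cost path #3: 5→0→11→2 push 2 @ unit cost 21 (adds 42)
shortest-cost path #4: 5→8→10→2 push 8 @ unit cost 26 (adds 208)
total cost = 564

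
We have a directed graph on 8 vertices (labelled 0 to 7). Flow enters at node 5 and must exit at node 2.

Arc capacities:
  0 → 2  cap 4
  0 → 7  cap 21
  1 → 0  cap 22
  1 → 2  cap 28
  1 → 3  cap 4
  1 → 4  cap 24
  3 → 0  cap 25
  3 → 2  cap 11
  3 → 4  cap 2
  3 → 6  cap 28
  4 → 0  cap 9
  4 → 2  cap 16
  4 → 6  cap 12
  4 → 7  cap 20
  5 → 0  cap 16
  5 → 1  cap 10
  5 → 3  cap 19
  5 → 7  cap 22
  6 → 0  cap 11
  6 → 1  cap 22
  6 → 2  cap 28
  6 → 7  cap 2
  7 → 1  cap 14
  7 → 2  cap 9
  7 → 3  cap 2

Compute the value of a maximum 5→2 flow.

augment #1: 5→0→2 bottleneck 4, total now 4
augment #2: 5→1→2 bottleneck 10, total now 14
augment #3: 5→3→2 bottleneck 11, total now 25
augment #4: 5→7→2 bottleneck 9, total now 34
augment #5: 5→3→4→2 bottleneck 2, total now 36
augment #6: 5→3→6→2 bottleneck 6, total now 42
augment #7: 5→7→1→2 bottleneck 13, total now 55
augment #8: 5→0→7→1→2 bottleneck 1, total now 56
augment #9: 5→0→7→3→6→2 bottleneck 2, total now 58

Maximum flow value: 58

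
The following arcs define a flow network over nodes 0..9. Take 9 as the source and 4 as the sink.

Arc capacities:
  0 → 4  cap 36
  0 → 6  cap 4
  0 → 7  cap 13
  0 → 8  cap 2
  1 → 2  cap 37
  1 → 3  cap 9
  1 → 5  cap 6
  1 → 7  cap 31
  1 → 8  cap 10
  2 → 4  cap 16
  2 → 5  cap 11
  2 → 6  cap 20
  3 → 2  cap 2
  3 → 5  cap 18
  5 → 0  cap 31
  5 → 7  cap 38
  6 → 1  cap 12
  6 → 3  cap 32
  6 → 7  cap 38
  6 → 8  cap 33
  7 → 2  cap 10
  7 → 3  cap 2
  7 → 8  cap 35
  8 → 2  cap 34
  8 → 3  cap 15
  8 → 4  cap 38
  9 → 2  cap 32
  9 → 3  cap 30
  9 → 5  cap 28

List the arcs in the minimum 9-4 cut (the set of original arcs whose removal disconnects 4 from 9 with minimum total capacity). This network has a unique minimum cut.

Min-cut arcs: {(3,2), (3,5), (9,2), (9,5)} (total capacity 80)

augment #1: 9→2→4 push 16
augment #2: 9→5→0→4 push 28
augment #3: 9→2→5→0→4 push 3
augment #4: 9→2→6→8→4 push 13
augment #5: 9→3→2→6→8→4 push 2
augment #6: 9→3→5→7→8→4 push 18
max flow = 80; residual-reachable set from 9 gives S-side
cut edges (S→T): {(3,2), (3,5), (9,2), (9,5)} total cap 80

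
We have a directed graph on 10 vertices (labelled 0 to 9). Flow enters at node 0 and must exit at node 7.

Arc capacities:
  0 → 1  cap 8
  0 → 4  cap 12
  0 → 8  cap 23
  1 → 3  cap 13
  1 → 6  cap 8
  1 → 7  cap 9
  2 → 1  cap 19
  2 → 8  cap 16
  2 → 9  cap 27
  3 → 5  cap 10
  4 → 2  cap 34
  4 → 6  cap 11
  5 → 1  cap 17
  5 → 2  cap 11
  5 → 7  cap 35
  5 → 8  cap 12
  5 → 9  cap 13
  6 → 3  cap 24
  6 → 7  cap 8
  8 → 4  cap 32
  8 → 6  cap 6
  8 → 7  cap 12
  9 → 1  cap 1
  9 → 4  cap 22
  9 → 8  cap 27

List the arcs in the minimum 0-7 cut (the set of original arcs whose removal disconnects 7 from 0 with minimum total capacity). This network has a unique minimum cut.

Min-cut arcs: {(1,7), (3,5), (6,7), (8,7)} (total capacity 39)

augment #1: 0→1→7 push 8
augment #2: 0→8→7 push 12
augment #3: 0→4→6→7 push 8
augment #4: 0→4→2→1→7 push 1
augment #5: 0→4→6→3→5→7 push 3
augment #6: 0→8→6→3→5→7 push 6
augment #7: 0→8→4→2→1→3→5→7 push 1
max flow = 39; residual-reachable set from 0 gives S-side
cut edges (S→T): {(1,7), (3,5), (6,7), (8,7)} total cap 39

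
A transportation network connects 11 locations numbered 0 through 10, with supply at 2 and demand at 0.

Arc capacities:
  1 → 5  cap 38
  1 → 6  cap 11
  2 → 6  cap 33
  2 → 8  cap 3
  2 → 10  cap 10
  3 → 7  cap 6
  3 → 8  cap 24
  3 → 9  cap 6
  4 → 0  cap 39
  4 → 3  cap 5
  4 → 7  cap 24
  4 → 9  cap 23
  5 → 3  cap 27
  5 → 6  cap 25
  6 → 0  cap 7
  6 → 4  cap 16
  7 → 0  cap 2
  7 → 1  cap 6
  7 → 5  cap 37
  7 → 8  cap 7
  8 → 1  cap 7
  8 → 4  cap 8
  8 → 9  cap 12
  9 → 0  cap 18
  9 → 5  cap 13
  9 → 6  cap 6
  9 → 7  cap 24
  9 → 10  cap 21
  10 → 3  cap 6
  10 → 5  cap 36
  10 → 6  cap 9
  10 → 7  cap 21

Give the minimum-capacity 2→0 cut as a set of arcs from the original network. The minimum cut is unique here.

Min-cut arcs: {(2,8), (2,10), (6,0), (6,4)} (total capacity 36)

augment #1: 2→6→0 push 7
augment #2: 2→6→4→0 push 16
augment #3: 2→8→4→0 push 3
augment #4: 2→10→7→0 push 2
augment #5: 2→10→3→9→0 push 6
augment #6: 2→10→7→8→4→0 push 2
max flow = 36; residual-reachable set from 2 gives S-side
cut edges (S→T): {(2,8), (2,10), (6,0), (6,4)} total cap 36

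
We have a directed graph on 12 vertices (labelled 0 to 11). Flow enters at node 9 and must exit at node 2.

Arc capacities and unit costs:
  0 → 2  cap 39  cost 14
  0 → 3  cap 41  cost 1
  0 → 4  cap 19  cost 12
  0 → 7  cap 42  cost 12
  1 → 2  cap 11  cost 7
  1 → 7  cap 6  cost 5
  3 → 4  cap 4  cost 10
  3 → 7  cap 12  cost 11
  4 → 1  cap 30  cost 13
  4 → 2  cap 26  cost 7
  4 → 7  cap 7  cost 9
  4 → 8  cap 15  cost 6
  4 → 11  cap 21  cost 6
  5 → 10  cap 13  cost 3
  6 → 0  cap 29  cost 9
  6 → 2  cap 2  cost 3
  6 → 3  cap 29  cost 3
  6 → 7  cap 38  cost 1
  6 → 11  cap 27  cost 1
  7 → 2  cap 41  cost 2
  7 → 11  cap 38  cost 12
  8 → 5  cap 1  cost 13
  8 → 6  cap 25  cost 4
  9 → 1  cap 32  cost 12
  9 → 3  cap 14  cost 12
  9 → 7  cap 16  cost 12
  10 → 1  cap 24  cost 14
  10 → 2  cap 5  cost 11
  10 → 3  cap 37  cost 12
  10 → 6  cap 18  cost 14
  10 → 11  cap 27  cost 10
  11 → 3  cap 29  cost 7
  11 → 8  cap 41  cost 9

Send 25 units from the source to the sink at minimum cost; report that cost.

shortest-cost path #1: 9→7→2 push 16 @ unit cost 14 (adds 224)
shortest-cost path #2: 9→1→2 push 9 @ unit cost 19 (adds 171)
total cost = 395

Minimum cost for 25 units: 395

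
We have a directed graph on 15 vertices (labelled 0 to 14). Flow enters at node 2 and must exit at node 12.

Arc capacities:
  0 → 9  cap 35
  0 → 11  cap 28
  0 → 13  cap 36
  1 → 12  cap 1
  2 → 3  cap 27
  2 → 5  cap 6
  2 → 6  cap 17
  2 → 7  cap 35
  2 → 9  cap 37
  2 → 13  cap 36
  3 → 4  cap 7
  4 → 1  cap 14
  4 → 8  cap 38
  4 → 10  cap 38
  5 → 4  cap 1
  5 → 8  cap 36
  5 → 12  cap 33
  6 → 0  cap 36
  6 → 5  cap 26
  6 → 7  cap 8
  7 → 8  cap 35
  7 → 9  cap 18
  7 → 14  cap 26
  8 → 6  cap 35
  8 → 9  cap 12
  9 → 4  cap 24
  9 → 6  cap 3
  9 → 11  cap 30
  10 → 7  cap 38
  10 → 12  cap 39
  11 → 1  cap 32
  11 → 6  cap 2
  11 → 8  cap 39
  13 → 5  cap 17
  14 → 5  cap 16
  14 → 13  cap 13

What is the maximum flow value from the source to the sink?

Maximum flow value: 66

augment #1: 2→5→12 bottleneck 6, total now 6
augment #2: 2→6→5→12 bottleneck 17, total now 23
augment #3: 2→13→5→12 bottleneck 10, total now 33
augment #4: 2→3→4→1→12 bottleneck 1, total now 34
augment #5: 2→3→4→10→12 bottleneck 6, total now 40
augment #6: 2→9→4→10→12 bottleneck 24, total now 64
augment #7: 2→13→5→4→10→12 bottleneck 1, total now 65
augment #8: 2→9→11→1→4→10→12 bottleneck 1, total now 66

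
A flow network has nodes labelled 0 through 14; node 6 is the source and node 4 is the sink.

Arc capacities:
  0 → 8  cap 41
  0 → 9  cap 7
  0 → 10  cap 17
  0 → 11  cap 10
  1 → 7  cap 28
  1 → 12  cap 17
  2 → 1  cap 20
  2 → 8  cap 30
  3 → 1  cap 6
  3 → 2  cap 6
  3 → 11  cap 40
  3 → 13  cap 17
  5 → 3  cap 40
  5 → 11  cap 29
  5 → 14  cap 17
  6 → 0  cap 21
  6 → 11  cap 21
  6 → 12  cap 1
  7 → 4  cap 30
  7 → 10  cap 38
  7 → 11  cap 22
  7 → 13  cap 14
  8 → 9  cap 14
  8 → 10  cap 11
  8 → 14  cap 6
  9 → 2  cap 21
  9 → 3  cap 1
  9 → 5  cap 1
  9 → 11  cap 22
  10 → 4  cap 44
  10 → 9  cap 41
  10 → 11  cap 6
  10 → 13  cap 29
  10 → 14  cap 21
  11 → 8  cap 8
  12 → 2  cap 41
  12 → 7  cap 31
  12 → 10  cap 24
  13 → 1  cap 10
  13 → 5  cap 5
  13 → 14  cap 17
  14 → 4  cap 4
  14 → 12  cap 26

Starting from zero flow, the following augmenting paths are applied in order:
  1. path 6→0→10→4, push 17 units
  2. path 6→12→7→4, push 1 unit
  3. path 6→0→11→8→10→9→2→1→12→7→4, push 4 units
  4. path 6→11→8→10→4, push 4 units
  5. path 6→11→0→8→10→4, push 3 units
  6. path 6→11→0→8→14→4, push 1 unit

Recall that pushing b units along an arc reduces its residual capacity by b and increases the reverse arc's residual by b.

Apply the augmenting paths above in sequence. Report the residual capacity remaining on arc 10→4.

Residual capacity of (10,4): 20

after path 1 (6→0→10→4, push 17): res(10,4)=27
after path 2 (6→12→7→4, push 1): res(10,4)=27
after path 3 (6→0→11→8→10→9→2→1→12→7→4, push 4): res(10,4)=27
after path 4 (6→11→8→10→4, push 4): res(10,4)=23
after path 5 (6→11→0→8→10→4, push 3): res(10,4)=20
after path 6 (6→11→0→8→14→4, push 1): res(10,4)=20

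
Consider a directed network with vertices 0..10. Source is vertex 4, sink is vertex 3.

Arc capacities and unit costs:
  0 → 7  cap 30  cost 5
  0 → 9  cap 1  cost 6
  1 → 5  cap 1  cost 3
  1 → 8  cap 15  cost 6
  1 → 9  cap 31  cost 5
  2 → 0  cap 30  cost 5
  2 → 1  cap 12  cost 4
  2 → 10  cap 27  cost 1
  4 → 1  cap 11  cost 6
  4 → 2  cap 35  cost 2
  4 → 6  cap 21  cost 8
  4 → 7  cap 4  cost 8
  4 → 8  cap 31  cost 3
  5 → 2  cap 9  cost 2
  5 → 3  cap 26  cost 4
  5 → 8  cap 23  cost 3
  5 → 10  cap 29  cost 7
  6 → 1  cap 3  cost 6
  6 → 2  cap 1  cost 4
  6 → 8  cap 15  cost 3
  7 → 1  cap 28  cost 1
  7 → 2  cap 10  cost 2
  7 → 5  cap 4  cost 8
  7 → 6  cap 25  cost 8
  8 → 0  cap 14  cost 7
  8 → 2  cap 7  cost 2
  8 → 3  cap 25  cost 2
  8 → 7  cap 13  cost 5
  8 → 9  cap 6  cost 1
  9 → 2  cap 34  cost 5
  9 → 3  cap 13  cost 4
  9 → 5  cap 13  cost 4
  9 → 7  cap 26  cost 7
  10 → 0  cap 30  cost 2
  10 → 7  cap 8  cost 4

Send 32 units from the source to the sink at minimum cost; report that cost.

Minimum cost for 32 units: 186

shortest-cost path #1: 4→8→3 push 25 @ unit cost 5 (adds 125)
shortest-cost path #2: 4→8→9→3 push 6 @ unit cost 8 (adds 48)
shortest-cost path #3: 4→1→5→3 push 1 @ unit cost 13 (adds 13)
total cost = 186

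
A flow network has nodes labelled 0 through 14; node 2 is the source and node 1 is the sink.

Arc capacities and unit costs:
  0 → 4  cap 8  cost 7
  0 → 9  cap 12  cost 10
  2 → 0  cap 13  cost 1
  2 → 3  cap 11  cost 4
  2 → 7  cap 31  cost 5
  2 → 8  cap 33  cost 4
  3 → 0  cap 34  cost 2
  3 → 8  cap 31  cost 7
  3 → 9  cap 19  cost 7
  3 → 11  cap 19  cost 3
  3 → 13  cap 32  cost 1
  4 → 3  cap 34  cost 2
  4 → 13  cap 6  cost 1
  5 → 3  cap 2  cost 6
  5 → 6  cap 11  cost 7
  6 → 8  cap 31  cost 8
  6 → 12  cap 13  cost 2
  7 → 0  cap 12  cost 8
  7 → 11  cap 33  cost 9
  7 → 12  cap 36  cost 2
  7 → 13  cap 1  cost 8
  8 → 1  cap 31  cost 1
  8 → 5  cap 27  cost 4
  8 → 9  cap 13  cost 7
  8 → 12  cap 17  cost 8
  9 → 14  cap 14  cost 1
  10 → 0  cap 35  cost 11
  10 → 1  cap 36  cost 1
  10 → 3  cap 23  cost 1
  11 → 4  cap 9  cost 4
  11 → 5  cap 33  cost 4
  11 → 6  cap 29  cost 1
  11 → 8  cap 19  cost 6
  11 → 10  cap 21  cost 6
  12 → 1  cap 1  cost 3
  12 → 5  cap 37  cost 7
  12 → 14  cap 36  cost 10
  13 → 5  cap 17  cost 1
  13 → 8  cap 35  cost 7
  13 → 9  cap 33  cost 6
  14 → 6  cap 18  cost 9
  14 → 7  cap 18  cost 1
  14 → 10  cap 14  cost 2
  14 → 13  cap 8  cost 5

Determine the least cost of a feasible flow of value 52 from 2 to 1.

Minimum cost for 52 units: 454

shortest-cost path #1: 2→8→1 push 31 @ unit cost 5 (adds 155)
shortest-cost path #2: 2→7→12→1 push 1 @ unit cost 10 (adds 10)
shortest-cost path #3: 2→3→11→10→1 push 11 @ unit cost 14 (adds 154)
shortest-cost path #4: 2→8→9→14→10→1 push 2 @ unit cost 15 (adds 30)
shortest-cost path #5: 2→0→9→14→10→1 push 7 @ unit cost 15 (adds 105)
total cost = 454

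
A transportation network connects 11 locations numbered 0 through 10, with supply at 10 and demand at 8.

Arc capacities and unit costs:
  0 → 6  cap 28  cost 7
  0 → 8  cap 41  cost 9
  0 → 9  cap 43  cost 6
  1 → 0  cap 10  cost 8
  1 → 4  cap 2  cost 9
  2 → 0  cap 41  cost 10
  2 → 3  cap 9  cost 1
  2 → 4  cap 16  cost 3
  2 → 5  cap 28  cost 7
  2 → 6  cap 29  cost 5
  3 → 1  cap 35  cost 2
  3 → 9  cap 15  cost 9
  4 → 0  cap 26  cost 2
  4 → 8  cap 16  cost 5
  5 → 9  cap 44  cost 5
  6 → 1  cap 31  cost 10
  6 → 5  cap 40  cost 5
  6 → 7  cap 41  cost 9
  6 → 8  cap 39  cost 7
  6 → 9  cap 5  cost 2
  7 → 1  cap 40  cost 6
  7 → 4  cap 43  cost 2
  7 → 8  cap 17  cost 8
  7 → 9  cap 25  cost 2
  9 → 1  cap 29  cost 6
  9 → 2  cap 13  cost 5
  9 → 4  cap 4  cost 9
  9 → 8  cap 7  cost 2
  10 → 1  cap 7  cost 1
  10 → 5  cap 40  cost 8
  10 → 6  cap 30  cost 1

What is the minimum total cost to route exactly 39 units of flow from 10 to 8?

shortest-cost path #1: 10→6→9→8 push 5 @ unit cost 5 (adds 25)
shortest-cost path #2: 10→6→8 push 25 @ unit cost 8 (adds 200)
shortest-cost path #3: 10→1→4→8 push 2 @ unit cost 15 (adds 30)
shortest-cost path #4: 10→5→9→8 push 2 @ unit cost 15 (adds 30)
shortest-cost path #5: 10→1→0→8 push 5 @ unit cost 18 (adds 90)
total cost = 375

Minimum cost for 39 units: 375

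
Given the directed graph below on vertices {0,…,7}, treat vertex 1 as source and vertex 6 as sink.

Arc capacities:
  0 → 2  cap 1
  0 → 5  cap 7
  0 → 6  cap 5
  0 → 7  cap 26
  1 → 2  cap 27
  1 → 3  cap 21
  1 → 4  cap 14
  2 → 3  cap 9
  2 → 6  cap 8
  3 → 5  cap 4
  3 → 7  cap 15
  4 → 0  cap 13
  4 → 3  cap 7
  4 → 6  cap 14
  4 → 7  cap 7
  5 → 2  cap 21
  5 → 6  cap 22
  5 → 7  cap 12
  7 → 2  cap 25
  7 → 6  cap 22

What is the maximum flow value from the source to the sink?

Maximum flow value: 41

augment #1: 1→2→6 bottleneck 8, total now 8
augment #2: 1→4→6 bottleneck 14, total now 22
augment #3: 1→3→5→6 bottleneck 4, total now 26
augment #4: 1→3→7→6 bottleneck 15, total now 41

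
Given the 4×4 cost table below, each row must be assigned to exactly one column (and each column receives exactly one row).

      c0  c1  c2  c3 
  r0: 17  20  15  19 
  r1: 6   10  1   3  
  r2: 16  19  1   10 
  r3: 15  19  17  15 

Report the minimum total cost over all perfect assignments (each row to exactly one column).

optimal assignment: row0→col1 (cost 20), row1→col3 (cost 3), row2→col2 (cost 1), row3→col0 (cost 15)
total = 20 + 3 + 1 + 15 = 39

Minimum assignment cost: 39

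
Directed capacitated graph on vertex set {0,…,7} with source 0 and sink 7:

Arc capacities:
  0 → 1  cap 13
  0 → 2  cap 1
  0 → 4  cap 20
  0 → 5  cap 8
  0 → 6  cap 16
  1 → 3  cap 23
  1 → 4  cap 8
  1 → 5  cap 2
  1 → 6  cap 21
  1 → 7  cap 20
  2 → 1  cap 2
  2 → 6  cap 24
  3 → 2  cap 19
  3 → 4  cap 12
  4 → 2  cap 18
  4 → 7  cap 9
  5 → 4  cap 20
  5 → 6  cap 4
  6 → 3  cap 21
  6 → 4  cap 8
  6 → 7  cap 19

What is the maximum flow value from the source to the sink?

Maximum flow value: 43

augment #1: 0→1→7 bottleneck 13, total now 13
augment #2: 0→4→7 bottleneck 9, total now 22
augment #3: 0→6→7 bottleneck 16, total now 38
augment #4: 0→2→1→7 bottleneck 1, total now 39
augment #5: 0→5→6→7 bottleneck 3, total now 42
augment #6: 0→4→2→1→7 bottleneck 1, total now 43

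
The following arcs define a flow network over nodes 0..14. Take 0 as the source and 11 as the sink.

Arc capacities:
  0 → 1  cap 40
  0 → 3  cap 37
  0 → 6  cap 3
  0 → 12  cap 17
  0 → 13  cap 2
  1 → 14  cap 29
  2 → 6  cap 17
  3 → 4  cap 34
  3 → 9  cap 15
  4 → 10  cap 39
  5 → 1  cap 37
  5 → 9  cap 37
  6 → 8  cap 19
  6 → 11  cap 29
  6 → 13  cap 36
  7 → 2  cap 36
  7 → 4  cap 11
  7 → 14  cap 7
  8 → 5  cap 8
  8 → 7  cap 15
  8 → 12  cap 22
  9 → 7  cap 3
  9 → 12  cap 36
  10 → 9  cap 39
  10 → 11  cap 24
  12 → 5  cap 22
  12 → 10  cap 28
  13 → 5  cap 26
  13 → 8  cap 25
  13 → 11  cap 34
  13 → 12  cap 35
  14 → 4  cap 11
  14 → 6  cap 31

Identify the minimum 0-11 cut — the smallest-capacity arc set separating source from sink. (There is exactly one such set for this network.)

Min-cut arcs: {(0,6), (0,13), (1,14), (9,7), (10,11)} (total capacity 61)

augment #1: 0→6→11 push 3
augment #2: 0→13→11 push 2
augment #3: 0→12→10→11 push 17
augment #4: 0→1→14→6→11 push 26
augment #5: 0→3→4→10→11 push 7
augment #6: 0→1→14→6→13→11 push 3
augment #7: 0→3→9→7→2→6→13→11 push 3
max flow = 61; residual-reachable set from 0 gives S-side
cut edges (S→T): {(0,6), (0,13), (1,14), (9,7), (10,11)} total cap 61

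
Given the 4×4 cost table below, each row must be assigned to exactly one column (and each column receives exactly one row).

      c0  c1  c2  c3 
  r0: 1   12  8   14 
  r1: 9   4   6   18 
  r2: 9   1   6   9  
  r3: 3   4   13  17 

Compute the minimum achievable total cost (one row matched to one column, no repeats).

Minimum assignment cost: 20

optimal assignment: row0→col0 (cost 1), row1→col2 (cost 6), row2→col3 (cost 9), row3→col1 (cost 4)
total = 1 + 6 + 9 + 4 = 20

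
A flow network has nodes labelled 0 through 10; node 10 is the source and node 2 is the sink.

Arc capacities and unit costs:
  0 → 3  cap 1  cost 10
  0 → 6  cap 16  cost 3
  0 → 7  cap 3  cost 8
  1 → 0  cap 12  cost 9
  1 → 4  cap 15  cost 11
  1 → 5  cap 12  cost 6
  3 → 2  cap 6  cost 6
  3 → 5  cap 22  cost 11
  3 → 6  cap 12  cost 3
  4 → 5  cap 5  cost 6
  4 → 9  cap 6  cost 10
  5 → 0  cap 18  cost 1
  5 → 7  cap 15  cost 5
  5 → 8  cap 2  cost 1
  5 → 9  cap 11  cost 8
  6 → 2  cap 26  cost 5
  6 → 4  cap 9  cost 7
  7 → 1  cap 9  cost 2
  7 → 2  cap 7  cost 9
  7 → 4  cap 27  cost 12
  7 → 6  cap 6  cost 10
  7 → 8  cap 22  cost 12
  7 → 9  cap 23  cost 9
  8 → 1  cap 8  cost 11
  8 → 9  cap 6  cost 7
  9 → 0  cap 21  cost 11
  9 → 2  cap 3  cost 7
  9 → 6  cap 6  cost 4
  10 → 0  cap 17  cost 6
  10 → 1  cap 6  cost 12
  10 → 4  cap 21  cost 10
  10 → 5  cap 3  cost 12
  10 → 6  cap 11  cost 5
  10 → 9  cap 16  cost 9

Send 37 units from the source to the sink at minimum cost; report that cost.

shortest-cost path #1: 10→6→2 push 11 @ unit cost 10 (adds 110)
shortest-cost path #2: 10→0→6→2 push 15 @ unit cost 14 (adds 210)
shortest-cost path #3: 10→9→2 push 3 @ unit cost 16 (adds 48)
shortest-cost path #4: 10→0→3→2 push 1 @ unit cost 22 (adds 22)
shortest-cost path #5: 10→0→7→2 push 1 @ unit cost 23 (adds 23)
shortest-cost path #6: 10→5→7→2 push 3 @ unit cost 26 (adds 78)
shortest-cost path #7: 10→9→6→0→7→2 push 2 @ unit cost 27 (adds 54)
shortest-cost path #8: 10→4→5→7→2 push 1 @ unit cost 30 (adds 30)
total cost = 575

Minimum cost for 37 units: 575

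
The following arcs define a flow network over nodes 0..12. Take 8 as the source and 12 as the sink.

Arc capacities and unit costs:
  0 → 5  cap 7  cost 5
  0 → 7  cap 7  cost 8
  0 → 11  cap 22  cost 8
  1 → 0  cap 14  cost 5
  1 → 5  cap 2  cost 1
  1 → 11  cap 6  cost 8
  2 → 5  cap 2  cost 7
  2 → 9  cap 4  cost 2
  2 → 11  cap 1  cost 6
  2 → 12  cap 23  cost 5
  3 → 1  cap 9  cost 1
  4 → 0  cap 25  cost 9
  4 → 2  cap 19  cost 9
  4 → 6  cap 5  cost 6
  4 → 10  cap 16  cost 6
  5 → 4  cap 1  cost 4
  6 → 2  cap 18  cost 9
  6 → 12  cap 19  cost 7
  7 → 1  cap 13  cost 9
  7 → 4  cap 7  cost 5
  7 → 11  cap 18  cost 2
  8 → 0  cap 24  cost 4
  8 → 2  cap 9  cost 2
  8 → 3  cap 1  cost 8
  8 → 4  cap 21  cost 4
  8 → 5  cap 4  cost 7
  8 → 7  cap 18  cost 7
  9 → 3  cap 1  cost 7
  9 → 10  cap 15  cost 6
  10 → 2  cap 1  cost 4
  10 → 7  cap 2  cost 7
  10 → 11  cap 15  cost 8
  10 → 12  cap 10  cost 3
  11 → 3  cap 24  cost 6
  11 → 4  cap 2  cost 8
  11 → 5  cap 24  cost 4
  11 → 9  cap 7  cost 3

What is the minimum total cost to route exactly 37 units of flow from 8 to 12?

shortest-cost path #1: 8→2→12 push 9 @ unit cost 7 (adds 63)
shortest-cost path #2: 8→4→10→12 push 10 @ unit cost 13 (adds 130)
shortest-cost path #3: 8→4→6→12 push 5 @ unit cost 17 (adds 85)
shortest-cost path #4: 8→4→2→12 push 6 @ unit cost 18 (adds 108)
shortest-cost path #5: 8→5→4→2→12 push 1 @ unit cost 25 (adds 25)
shortest-cost path #6: 8→7→4→2→12 push 6 @ unit cost 26 (adds 156)
total cost = 567

Minimum cost for 37 units: 567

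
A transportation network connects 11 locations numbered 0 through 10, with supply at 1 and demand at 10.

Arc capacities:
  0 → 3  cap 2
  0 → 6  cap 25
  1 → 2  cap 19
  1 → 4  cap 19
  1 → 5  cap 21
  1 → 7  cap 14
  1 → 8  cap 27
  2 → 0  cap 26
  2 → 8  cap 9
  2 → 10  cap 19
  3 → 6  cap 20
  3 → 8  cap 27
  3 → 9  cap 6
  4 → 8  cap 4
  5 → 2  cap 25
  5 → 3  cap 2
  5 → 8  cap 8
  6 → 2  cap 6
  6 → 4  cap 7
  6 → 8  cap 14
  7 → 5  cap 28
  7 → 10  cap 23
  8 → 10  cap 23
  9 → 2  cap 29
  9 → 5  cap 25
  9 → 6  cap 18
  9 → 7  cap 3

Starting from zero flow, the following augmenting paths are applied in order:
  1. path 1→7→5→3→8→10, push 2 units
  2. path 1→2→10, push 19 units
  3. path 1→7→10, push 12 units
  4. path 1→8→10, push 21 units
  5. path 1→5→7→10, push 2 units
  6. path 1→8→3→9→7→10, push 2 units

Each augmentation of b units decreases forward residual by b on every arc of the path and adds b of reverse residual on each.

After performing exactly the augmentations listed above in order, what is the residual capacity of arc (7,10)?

after path 1 (1→7→5→3→8→10, push 2): res(7,10)=23
after path 2 (1→2→10, push 19): res(7,10)=23
after path 3 (1→7→10, push 12): res(7,10)=11
after path 4 (1→8→10, push 21): res(7,10)=11
after path 5 (1→5→7→10, push 2): res(7,10)=9
after path 6 (1→8→3→9→7→10, push 2): res(7,10)=7

Residual capacity of (7,10): 7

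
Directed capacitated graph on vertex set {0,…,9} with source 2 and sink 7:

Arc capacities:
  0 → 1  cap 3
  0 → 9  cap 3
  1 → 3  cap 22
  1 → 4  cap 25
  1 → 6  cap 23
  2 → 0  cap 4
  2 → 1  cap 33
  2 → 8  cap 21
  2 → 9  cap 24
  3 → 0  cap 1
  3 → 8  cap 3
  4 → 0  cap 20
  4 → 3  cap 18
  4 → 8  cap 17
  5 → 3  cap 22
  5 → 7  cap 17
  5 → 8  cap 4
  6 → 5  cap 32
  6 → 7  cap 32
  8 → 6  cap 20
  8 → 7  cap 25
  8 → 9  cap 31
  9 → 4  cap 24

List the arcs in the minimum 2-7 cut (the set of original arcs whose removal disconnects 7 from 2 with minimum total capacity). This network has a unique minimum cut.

Min-cut arcs: {(1,6), (2,8), (3,8), (4,8)} (total capacity 64)

augment #1: 2→8→7 push 21
augment #2: 2→1→6→7 push 23
augment #3: 2→1→3→8→7 push 3
augment #4: 2→1→4→8→7 push 1
augment #5: 2→1→4→8→6→7 push 6
augment #6: 2→9→4→8→6→7 push 3
augment #7: 2→9→4→8→6→5→7 push 7
max flow = 64; residual-reachable set from 2 gives S-side
cut edges (S→T): {(1,6), (2,8), (3,8), (4,8)} total cap 64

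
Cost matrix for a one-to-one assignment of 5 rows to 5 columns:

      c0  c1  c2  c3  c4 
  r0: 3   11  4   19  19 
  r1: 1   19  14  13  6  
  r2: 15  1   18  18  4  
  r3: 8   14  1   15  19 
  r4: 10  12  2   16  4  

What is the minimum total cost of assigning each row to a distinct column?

optimal assignment: row0→col0 (cost 3), row1→col3 (cost 13), row2→col1 (cost 1), row3→col2 (cost 1), row4→col4 (cost 4)
total = 3 + 13 + 1 + 1 + 4 = 22

Minimum assignment cost: 22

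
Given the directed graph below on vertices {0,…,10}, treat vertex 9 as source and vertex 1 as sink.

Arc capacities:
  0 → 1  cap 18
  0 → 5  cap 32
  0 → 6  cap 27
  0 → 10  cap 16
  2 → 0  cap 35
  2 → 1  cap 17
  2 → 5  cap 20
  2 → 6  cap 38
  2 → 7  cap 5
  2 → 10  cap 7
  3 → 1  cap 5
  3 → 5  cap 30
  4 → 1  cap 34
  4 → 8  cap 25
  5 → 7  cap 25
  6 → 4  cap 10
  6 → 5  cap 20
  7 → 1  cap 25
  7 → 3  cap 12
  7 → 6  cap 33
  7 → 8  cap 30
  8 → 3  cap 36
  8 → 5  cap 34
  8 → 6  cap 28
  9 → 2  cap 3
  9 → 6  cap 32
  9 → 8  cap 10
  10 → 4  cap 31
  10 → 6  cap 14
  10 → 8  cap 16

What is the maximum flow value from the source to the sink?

augment #1: 9→2→1 bottleneck 3, total now 3
augment #2: 9→6→4→1 bottleneck 10, total now 13
augment #3: 9→8→3→1 bottleneck 5, total now 18
augment #4: 9→6→5→7→1 bottleneck 20, total now 38
augment #5: 9→8→5→7→1 bottleneck 5, total now 43

Maximum flow value: 43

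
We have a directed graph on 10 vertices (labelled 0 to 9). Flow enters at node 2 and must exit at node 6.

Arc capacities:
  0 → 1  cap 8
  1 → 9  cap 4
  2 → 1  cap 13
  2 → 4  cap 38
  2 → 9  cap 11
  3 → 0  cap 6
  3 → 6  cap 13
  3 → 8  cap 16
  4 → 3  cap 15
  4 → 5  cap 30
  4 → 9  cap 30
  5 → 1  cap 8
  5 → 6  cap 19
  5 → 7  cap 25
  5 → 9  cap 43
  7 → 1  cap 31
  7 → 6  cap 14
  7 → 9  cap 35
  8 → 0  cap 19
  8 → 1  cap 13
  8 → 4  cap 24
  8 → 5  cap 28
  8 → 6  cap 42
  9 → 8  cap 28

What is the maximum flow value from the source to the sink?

augment #1: 2→4→3→6 bottleneck 13, total now 13
augment #2: 2→4→5→6 bottleneck 19, total now 32
augment #3: 2→9→8→6 bottleneck 11, total now 43
augment #4: 2→1→9→8→6 bottleneck 4, total now 47
augment #5: 2→4→3→8→6 bottleneck 2, total now 49
augment #6: 2→4→5→7→6 bottleneck 4, total now 53

Maximum flow value: 53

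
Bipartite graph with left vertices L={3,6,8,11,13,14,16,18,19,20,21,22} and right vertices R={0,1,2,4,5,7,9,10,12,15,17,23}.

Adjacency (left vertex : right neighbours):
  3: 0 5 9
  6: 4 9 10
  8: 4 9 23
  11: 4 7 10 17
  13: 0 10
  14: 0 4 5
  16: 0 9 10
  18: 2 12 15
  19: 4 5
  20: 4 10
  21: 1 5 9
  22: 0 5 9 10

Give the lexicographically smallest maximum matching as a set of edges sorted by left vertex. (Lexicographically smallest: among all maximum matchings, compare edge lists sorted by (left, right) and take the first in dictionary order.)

Lex-smallest maximum matching: {(3,0), (6,4), (8,23), (11,7), (13,10), (14,5), (16,9), (18,2), (21,1)}

|M| = 9 (so the lex-smallest maximum matching has 9 edges)
process left vertices in ascending order; for each, take the smallest-labelled available neighbour that still permits 9 edges overall, or leave it unmatched if none does
lex-smallest matching: {3-0, 6-4, 8-23, 11-7, 13-10, 14-5, 16-9, 18-2, 21-1}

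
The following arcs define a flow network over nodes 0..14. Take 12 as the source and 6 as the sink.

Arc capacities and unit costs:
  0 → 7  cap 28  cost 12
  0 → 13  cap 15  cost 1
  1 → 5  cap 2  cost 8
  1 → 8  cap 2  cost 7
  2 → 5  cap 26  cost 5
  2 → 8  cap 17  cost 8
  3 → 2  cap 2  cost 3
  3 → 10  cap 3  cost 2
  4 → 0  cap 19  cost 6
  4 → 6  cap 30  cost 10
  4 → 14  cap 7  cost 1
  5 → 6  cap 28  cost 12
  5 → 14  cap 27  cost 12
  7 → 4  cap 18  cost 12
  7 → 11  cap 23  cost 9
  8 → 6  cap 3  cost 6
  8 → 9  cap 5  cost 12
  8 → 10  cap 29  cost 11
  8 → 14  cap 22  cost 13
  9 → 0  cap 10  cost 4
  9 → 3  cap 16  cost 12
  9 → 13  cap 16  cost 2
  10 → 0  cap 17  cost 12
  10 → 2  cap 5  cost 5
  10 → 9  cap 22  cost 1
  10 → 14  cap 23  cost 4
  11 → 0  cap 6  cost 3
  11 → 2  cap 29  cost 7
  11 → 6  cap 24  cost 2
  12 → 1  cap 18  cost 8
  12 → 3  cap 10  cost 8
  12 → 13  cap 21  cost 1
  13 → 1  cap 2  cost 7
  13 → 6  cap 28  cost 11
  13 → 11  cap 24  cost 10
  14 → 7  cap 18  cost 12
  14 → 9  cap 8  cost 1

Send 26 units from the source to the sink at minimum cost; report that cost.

shortest-cost path #1: 12→13→6 push 21 @ unit cost 12 (adds 252)
shortest-cost path #2: 12→1→8→6 push 2 @ unit cost 21 (adds 42)
shortest-cost path #3: 12→3→10→9→13→6 push 3 @ unit cost 24 (adds 72)
total cost = 366

Minimum cost for 26 units: 366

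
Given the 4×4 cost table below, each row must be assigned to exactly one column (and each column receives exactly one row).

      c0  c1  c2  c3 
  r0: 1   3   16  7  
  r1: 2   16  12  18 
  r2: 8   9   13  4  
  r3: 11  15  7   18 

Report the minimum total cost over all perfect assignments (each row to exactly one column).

Minimum assignment cost: 16

optimal assignment: row0→col1 (cost 3), row1→col0 (cost 2), row2→col3 (cost 4), row3→col2 (cost 7)
total = 3 + 2 + 4 + 7 = 16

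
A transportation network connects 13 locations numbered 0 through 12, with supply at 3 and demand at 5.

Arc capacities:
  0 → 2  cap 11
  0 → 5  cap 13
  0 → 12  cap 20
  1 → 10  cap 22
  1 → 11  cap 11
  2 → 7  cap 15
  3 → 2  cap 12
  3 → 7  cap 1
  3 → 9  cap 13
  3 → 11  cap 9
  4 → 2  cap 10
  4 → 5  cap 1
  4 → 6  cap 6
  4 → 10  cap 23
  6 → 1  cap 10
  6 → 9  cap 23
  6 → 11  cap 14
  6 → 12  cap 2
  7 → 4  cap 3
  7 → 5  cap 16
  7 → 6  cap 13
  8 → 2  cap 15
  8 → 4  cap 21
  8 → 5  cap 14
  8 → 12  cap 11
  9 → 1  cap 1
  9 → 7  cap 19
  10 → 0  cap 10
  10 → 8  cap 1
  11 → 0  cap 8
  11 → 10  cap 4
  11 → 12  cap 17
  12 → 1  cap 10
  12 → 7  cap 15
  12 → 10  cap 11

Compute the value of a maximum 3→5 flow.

Maximum flow value: 31

augment #1: 3→7→5 bottleneck 1, total now 1
augment #2: 3→2→7→5 bottleneck 12, total now 13
augment #3: 3→9→7→5 bottleneck 3, total now 16
augment #4: 3→11→0→5 bottleneck 8, total now 24
augment #5: 3→9→7→4→5 bottleneck 1, total now 25
augment #6: 3→11→10→0→5 bottleneck 1, total now 26
augment #7: 3→9→1→10→0→5 bottleneck 1, total now 27
augment #8: 3→9→7→4→10→0→5 bottleneck 2, total now 29
augment #9: 3→9→7→6→1→10→0→5 bottleneck 1, total now 30
augment #10: 3→9→7→6→1→10→8→5 bottleneck 1, total now 31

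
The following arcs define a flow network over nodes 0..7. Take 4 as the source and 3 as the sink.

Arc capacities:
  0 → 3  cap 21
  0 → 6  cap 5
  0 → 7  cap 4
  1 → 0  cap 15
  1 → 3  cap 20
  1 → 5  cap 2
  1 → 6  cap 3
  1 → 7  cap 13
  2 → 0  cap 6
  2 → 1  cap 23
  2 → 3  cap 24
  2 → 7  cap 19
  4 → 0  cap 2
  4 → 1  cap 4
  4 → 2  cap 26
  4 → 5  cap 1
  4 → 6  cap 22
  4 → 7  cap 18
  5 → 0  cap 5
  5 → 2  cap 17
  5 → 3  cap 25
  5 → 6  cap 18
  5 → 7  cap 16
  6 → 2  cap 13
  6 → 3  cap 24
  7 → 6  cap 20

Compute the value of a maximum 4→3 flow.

augment #1: 4→0→3 bottleneck 2, total now 2
augment #2: 4→1→3 bottleneck 4, total now 6
augment #3: 4→2→3 bottleneck 24, total now 30
augment #4: 4→5→3 bottleneck 1, total now 31
augment #5: 4→6→3 bottleneck 22, total now 53
augment #6: 4→2→0→3 bottleneck 2, total now 55
augment #7: 4→7→6→3 bottleneck 2, total now 57
augment #8: 4→7→6→2→0→3 bottleneck 4, total now 61
augment #9: 4→7→6→2→1→3 bottleneck 9, total now 70

Maximum flow value: 70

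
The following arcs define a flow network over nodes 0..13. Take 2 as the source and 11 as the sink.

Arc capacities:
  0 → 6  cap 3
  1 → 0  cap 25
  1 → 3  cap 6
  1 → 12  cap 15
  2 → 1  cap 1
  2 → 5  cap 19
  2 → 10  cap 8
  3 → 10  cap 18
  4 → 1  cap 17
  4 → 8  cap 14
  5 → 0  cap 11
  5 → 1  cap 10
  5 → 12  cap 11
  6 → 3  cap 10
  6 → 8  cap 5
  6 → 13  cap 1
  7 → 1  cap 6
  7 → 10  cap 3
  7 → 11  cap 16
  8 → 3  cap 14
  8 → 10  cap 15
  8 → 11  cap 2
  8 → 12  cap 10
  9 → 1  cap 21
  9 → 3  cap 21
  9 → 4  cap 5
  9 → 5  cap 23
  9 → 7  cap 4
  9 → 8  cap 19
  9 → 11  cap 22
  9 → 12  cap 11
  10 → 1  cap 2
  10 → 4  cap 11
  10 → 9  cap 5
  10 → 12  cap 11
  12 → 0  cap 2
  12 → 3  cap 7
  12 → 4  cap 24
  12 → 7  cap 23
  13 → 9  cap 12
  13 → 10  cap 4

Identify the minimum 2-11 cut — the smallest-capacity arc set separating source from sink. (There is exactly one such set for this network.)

Min-cut arcs: {(6,13), (7,11), (8,11), (10,9)} (total capacity 24)

augment #1: 2→10→9→11 push 5
augment #2: 2→1→12→7→11 push 1
augment #3: 2→5→12→7→11 push 11
augment #4: 2→10→4→8→11 push 2
augment #5: 2→10→12→7→11 push 1
augment #6: 2→5→1→12→7→11 push 3
augment #7: 2→5→0→6→13→9→11 push 1
max flow = 24; residual-reachable set from 2 gives S-side
cut edges (S→T): {(6,13), (7,11), (8,11), (10,9)} total cap 24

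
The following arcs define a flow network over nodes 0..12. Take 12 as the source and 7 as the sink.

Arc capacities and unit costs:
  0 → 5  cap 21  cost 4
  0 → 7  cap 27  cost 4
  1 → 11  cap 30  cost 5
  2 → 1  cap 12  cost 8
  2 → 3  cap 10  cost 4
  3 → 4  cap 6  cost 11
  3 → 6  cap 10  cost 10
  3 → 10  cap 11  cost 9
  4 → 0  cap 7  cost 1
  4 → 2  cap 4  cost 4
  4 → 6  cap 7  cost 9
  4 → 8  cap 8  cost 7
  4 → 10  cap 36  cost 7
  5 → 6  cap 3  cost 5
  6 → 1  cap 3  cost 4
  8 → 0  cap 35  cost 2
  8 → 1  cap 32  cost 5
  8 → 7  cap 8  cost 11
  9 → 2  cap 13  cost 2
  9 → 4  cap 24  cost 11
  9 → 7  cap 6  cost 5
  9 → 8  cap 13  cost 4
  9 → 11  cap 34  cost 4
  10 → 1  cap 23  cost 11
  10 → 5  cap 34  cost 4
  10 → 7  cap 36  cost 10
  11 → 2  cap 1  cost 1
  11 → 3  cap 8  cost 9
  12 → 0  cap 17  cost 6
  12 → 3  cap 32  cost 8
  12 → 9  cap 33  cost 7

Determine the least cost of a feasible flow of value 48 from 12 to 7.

Minimum cost for 48 units: 803

shortest-cost path #1: 12→0→7 push 17 @ unit cost 10 (adds 170)
shortest-cost path #2: 12→9→7 push 6 @ unit cost 12 (adds 72)
shortest-cost path #3: 12→9→8→0→7 push 10 @ unit cost 17 (adds 170)
shortest-cost path #4: 12→9→8→7 push 3 @ unit cost 22 (adds 66)
shortest-cost path #5: 12→3→10→7 push 11 @ unit cost 27 (adds 297)
shortest-cost path #6: 12→9→4→0→8→7 push 1 @ unit cost 28 (adds 28)
total cost = 803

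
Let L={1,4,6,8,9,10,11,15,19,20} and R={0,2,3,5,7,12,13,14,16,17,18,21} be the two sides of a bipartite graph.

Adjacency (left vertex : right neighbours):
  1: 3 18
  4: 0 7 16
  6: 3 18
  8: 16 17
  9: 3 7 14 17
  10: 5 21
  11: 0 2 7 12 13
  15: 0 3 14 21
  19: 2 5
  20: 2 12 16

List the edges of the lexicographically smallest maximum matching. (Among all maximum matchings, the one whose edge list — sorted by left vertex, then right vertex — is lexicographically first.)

|M| = 10 (so the lex-smallest maximum matching has 10 edges)
process left vertices in ascending order; for each, take the smallest-labelled available neighbour that still permits 10 edges overall, or leave it unmatched if none does
lex-smallest matching: {1-3, 4-0, 6-18, 8-16, 9-7, 10-5, 11-13, 15-14, 19-2, 20-12}

Lex-smallest maximum matching: {(1,3), (4,0), (6,18), (8,16), (9,7), (10,5), (11,13), (15,14), (19,2), (20,12)}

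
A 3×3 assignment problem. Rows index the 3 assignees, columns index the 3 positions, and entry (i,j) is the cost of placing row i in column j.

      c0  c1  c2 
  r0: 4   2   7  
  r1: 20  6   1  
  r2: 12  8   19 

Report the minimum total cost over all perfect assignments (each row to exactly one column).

Minimum assignment cost: 13

optimal assignment: row0→col0 (cost 4), row1→col2 (cost 1), row2→col1 (cost 8)
total = 4 + 1 + 8 = 13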